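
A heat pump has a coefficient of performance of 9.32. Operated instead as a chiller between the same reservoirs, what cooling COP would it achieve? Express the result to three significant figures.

8.32

Since Q_H = Q_C + W for any cycle, COP_R = Q_C/W = Q_H/W − 1.
COP_R = 9.32 − 1 = 8.32.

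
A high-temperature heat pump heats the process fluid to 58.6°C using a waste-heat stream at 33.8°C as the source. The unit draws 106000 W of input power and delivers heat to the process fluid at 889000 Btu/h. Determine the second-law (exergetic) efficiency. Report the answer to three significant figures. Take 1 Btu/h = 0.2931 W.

Converting, Q̇_H = 889000 Btu/h = 260600 W, so COP_actual = Q̇_H/Ẇ = 260600/106000 = 2.458.
In absolute terms T_C = 306.95 K and T_H = 331.75 K, so ΔT = 24.80 K.
COP_Carnot = T_H/ΔT = 331.75/24.80 = 13.38.
η_II = COP_actual/COP_Carnot = 2.458/13.38 = 0.1838.

0.184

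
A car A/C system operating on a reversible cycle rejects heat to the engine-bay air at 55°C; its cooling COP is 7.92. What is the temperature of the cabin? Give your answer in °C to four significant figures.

18.21 °C

For a Carnot refrigerator COP_R = T_C/(T_H − T_C), so T_C = COP·T_H/(1 + COP).
With T_H = 328.15 K, T_C = 7.92 × 328.15/8.920 = 291.36 K.
Converting, 291.36 K = 18.21°C.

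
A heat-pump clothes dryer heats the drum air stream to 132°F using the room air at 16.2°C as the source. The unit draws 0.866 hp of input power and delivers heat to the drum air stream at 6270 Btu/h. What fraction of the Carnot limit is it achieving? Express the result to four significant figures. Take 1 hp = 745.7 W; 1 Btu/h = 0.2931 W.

Converting, Q̇_H = 6270 Btu/h = 2.464 hp, so COP_actual = Q̇_H/Ẇ = 2.464/0.8660 = 2.846.
In absolute terms T_C = 289.35 K and T_H = 328.71 K, so ΔT = 39.36 K.
COP_Carnot = T_H/ΔT = 328.71/39.36 = 8.352.
η_II = COP_actual/COP_Carnot = 2.846/8.352 = 0.3407.

0.3407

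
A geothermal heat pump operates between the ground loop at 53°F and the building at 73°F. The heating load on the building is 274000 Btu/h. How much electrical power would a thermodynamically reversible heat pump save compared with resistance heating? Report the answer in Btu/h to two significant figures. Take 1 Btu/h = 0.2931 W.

260000 Btu/h

In absolute terms T_C = 284.82 K and T_H = 295.93 K, so ΔT = 11.11 K.
COP_Carnot = T_H/ΔT = 295.93/11.11 = 26.63.
Resistance heating needs Ẇ_res = Q̇_H = 274000 Btu/h; the reversible heat pump needs only Ẇ_hp = Q̇_H/COP = 10290 Btu/h.
Saving = 274000 − 10290 = 263700 Btu/h.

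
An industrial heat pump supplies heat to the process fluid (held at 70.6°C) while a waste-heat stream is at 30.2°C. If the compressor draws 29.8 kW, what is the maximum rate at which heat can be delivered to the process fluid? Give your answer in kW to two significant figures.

250 kW

In absolute terms T_C = 303.35 K and T_H = 343.75 K, so ΔT = 40.40 K.
COP_Carnot = T_H/ΔT = 343.75/40.40 = 8.509.
Q̇_max = COP_Carnot × Ẇ = 8.509 × 29.80 kW = 253.6 kW.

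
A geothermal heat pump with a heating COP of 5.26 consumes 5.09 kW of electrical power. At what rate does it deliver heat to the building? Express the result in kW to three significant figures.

26.8 kW

Q̇_H = COP_HP × Ẇ = 5.26 × 5.090 = 26.77 kW.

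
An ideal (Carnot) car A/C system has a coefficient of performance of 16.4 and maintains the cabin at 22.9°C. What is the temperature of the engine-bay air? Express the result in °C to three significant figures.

41.0 °C

COP_R = T_C/(T_H − T_C) gives T_H − T_C = T_C/COP.
With T_C = 296.05 K, T_H = 296.05 × (1 + 1/16.4) = 314.10 K.
Converting, 314.10 K = 40.95°C.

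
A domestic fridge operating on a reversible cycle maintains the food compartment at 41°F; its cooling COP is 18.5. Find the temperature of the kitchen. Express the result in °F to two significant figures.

COP_R = T_C/(T_H − T_C) gives T_H − T_C = T_C/COP.
With T_C = 278.15 K, T_H = 278.15 × (1 + 1/18.5) = 293.19 K.
Converting, 293.19 K = 68.06°F.

68 °F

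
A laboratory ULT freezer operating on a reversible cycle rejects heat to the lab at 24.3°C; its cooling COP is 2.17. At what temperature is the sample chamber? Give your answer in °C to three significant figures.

-69.5 °C

For a Carnot refrigerator COP_R = T_C/(T_H − T_C), so T_C = COP·T_H/(1 + COP).
With T_H = 297.45 K, T_C = 2.17 × 297.45/3.170 = 203.62 K.
Converting, 203.62 K = -69.53°C.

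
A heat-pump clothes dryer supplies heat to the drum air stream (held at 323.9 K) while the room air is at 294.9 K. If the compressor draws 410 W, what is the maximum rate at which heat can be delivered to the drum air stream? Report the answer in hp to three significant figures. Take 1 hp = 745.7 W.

6.14 hp

The reservoir spacing is ΔT = 323.9 − 294.9 = 29.00 K.
COP_Carnot = T_H/ΔT = 323.90/29.00 = 11.17.
Q̇_max = COP_Carnot × Ẇ = 11.17 × 410.0 W = 4579 W = 6.141 hp.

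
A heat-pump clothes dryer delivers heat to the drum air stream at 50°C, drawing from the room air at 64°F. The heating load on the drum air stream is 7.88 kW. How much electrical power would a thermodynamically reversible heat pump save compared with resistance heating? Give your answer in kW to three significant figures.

7.09 kW

In absolute terms T_C = 290.93 K and T_H = 323.15 K, so ΔT = 32.22 K.
COP_Carnot = T_H/ΔT = 323.15/32.22 = 10.03.
Resistance heating needs Ẇ_res = Q̇_H = 7.880 kW; the reversible heat pump needs only Ẇ_hp = Q̇_H/COP = 0.7857 kW.
Saving = 7.880 − 0.7857 = 7.094 kW.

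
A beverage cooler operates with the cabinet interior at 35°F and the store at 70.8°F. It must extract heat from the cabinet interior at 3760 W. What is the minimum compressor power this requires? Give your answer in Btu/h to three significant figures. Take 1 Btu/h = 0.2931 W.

928 Btu/h

In absolute terms T_C = 274.82 K and T_H = 294.71 K, so ΔT = 19.89 K.
COP_Carnot = T_C/ΔT = 274.82/19.89 = 13.82.
Ẇ_min = Q̇/COP_Carnot = 3760/13.82 = 272.1 W = 928.4 Btu/h.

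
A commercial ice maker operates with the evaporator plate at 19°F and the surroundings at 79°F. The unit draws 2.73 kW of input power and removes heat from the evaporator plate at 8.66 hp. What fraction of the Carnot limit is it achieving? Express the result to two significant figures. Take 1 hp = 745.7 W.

Converting, Q̇_C = 8.660 hp = 6.458 kW, so COP_actual = Q̇_C/Ẇ = 6.458/2.730 = 2.365.
In absolute terms T_C = 265.93 K and T_H = 299.26 K, so ΔT = 33.33 K.
COP_Carnot = T_C/ΔT = 265.93/33.33 = 7.978.
η_II = COP_actual/COP_Carnot = 2.365/7.978 = 0.2965.

0.30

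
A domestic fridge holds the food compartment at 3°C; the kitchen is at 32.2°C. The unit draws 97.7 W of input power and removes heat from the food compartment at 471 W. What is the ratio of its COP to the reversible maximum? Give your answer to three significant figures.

COP_actual = Q̇_C/Ẇ = 471.0/97.70 = 4.821.
In absolute terms T_C = 276.15 K and T_H = 305.35 K, so ΔT = 29.20 K.
COP_Carnot = T_C/ΔT = 276.15/29.20 = 9.457.
η_II = COP_actual/COP_Carnot = 4.821/9.457 = 0.5098.

0.510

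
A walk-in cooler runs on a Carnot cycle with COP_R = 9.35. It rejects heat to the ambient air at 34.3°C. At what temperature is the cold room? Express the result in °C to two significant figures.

4.6 °C

For a Carnot refrigerator COP_R = T_C/(T_H − T_C), so T_C = COP·T_H/(1 + COP).
With T_H = 307.45 K, T_C = 9.35 × 307.45/10.35 = 277.74 K.
Converting, 277.74 K = 4.59°C.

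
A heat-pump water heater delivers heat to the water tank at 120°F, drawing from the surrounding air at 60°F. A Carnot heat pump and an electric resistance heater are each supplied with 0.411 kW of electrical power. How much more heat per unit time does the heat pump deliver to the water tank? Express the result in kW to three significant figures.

In absolute terms T_C = 288.71 K and T_H = 322.04 K, so ΔT = 33.33 K.
COP_Carnot = T_H/ΔT = 322.04/33.33 = 9.661.
The heat pump delivers Q̇_H = COP × Ẇ = 3.971 kW; the resistance heater delivers Ẇ = 0.4110 kW.
Extra = (COP − 1)·Ẇ = 3.560 kW.

3.56 kW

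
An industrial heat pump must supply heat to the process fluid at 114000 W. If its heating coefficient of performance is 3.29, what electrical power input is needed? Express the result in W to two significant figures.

35000 W

Ẇ = Q̇_H/COP_HP = 114000/3.29 = 34650 W.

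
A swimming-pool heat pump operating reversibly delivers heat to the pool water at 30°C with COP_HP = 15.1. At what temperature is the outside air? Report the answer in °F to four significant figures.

49.86 °F

COP_HP = T_H/(T_H − T_C) gives T_H − T_C = T_H/COP.
With T_H = 303.15 K, T_C = 303.15 × (1 − 1/15.1) = 283.07 K.
Converting, 283.07 K = 49.86°F.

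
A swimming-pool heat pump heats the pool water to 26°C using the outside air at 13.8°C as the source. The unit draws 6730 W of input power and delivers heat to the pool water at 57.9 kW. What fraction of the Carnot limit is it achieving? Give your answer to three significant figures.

0.351

Converting, Q̇_H = 57.90 kW = 57900 W, so COP_actual = Q̇_H/Ẇ = 57900/6730 = 8.603.
In absolute terms T_C = 286.95 K and T_H = 299.15 K, so ΔT = 12.20 K.
COP_Carnot = T_H/ΔT = 299.15/12.20 = 24.52.
η_II = COP_actual/COP_Carnot = 8.603/24.52 = 0.3509.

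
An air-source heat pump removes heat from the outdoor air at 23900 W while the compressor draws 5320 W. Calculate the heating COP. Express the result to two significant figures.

5.5

The first law gives Q̇_H = Q̇_C + Ẇ, so the three rates are Q̇_C = 23900, Q̇_H = 29220, Ẇ = 5320 W.
COP_HP = Q̇_H/Ẇ = 29220/5320 = 5.492.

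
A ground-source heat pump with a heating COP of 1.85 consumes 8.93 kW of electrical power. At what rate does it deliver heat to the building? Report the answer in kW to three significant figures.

16.5 kW

Q̇_H = COP_HP × Ẇ = 1.85 × 8.930 = 16.52 kW.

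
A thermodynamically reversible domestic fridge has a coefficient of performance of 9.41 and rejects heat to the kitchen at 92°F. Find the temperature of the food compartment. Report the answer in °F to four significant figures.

For a Carnot refrigerator COP_R = T_C/(T_H − T_C), so T_C = COP·T_H/(1 + COP).
With T_H = 306.48 K, T_C = 9.41 × 306.48/10.41 = 277.04 K.
Converting, 277.04 K = 39.01°F.

39.01 °F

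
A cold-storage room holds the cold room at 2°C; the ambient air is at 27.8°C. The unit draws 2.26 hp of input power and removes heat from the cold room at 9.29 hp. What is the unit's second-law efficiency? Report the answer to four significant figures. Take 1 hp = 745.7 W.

0.3854

COP_actual = Q̇_C/Ẇ = 9.290/2.260 = 4.111.
In absolute terms T_C = 275.15 K and T_H = 300.95 K, so ΔT = 25.80 K.
COP_Carnot = T_C/ΔT = 275.15/25.80 = 10.66.
η_II = COP_actual/COP_Carnot = 4.111/10.66 = 0.3854.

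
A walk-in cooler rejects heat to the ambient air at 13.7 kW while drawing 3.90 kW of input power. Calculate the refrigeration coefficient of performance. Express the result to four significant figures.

The first law gives Q̇_H = Q̇_C + Ẇ, so the three rates are Q̇_C = 9.800, Q̇_H = 13.70, Ẇ = 3.900 kW.
COP_R = Q̇_C/Ẇ = 9.800/3.900 = 2.513.

2.513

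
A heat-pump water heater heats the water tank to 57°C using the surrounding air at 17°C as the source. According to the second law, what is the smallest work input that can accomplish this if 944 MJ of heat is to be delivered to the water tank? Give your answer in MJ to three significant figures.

In absolute terms T_C = 290.15 K and T_H = 330.15 K, so ΔT = 40.00 K.
The reversible limit is COP_HP = T_H/ΔT = 8.254, so W_min = Q_H/COP = Q_H·ΔT/T_H.
W_min = 944.0 × 40.00/330.15 = 114.4 MJ.

114 MJ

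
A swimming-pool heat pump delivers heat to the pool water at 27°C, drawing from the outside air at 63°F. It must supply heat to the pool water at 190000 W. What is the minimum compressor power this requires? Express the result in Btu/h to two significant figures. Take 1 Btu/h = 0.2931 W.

In absolute terms T_C = 290.37 K and T_H = 300.15 K, so ΔT = 9.778 K.
COP_Carnot = T_H/ΔT = 300.15/9.778 = 30.70.
Ẇ_min = Q̇/COP_Carnot = 190000/30.70 = 6189 W = 21120 Btu/h.

21000 Btu/h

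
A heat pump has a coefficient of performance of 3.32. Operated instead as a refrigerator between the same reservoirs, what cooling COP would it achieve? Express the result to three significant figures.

Since Q_H = Q_C + W for any cycle, COP_R = Q_C/W = Q_H/W − 1.
COP_R = 3.32 − 1 = 2.32.

2.32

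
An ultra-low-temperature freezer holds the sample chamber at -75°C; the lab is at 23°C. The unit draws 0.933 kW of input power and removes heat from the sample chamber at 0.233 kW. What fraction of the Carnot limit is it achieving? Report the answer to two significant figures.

COP_actual = Q̇_C/Ẇ = 0.2330/0.9330 = 0.2497.
In absolute terms T_C = 198.15 K and T_H = 296.15 K, so ΔT = 98.00 K.
COP_Carnot = T_C/ΔT = 198.15/98.00 = 2.022.
η_II = COP_actual/COP_Carnot = 0.2497/2.022 = 0.1235.

0.12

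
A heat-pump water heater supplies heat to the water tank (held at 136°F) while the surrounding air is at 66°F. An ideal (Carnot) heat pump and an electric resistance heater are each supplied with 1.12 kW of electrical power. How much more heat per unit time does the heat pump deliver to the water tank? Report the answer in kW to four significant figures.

8.411 kW

In absolute terms T_C = 292.04 K and T_H = 330.93 K, so ΔT = 38.89 K.
COP_Carnot = T_H/ΔT = 330.93/38.89 = 8.510.
The heat pump delivers Q̇_H = COP × Ẇ = 9.531 kW; the resistance heater delivers Ẇ = 1.120 kW.
Extra = (COP − 1)·Ẇ = 8.411 kW.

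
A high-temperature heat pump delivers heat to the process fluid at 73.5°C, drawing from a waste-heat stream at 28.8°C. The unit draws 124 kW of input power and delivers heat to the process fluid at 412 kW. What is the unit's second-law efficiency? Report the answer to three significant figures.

0.428

COP_actual = Q̇_H/Ẇ = 412.0/124.0 = 3.323.
In absolute terms T_C = 301.95 K and T_H = 346.65 K, so ΔT = 44.70 K.
COP_Carnot = T_H/ΔT = 346.65/44.70 = 7.755.
η_II = COP_actual/COP_Carnot = 3.323/7.755 = 0.4284.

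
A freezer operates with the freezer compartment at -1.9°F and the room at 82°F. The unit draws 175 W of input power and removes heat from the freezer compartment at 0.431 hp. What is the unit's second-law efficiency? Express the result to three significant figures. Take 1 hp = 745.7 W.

Converting, Q̇_C = 0.4310 hp = 321.4 W, so COP_actual = Q̇_C/Ẇ = 321.4/175.0 = 1.837.
In absolute terms T_C = 254.32 K and T_H = 300.93 K, so ΔT = 46.61 K.
COP_Carnot = T_C/ΔT = 254.32/46.61 = 5.456.
η_II = COP_actual/COP_Carnot = 1.837/5.456 = 0.3366.

0.337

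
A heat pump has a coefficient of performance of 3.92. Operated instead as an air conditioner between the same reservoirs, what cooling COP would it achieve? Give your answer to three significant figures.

Since Q_H = Q_C + W for any cycle, COP_R = Q_C/W = Q_H/W − 1.
COP_R = 3.92 − 1 = 2.92.

2.92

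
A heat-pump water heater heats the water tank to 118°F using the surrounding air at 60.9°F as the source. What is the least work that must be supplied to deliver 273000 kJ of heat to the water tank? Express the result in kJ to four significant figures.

In absolute terms T_C = 289.21 K and T_H = 320.93 K, so ΔT = 31.72 K.
The reversible limit is COP_HP = T_H/ΔT = 10.12, so W_min = Q_H/COP = Q_H·ΔT/T_H.
W_min = 273000 × 31.72/320.93 = 26980 kJ.

26980 kJ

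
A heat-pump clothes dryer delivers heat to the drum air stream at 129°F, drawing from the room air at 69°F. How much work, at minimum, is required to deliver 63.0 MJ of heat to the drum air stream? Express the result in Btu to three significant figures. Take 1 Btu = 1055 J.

6090 Btu

In absolute terms T_C = 293.71 K and T_H = 327.04 K, so ΔT = 33.33 K.
The reversible limit is COP_HP = T_H/ΔT = 9.811, so W_min = Q_H/COP = Q_H·ΔT/T_H.
W_min = 63.00 × 33.33/327.04 = 6.421 MJ = 6086 Btu.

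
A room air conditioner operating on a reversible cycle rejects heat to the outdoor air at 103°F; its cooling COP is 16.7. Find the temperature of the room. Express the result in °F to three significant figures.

For a Carnot refrigerator COP_R = T_C/(T_H − T_C), so T_C = COP·T_H/(1 + COP).
With T_H = 312.59 K, T_C = 16.7 × 312.59/17.70 = 294.93 K.
Converting, 294.93 K = 71.21°F.

71.2 °F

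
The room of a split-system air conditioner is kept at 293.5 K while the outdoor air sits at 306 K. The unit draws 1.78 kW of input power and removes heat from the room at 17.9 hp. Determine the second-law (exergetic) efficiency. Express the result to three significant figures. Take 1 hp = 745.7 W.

0.319

Converting, Q̇_C = 17.90 hp = 13.35 kW, so COP_actual = Q̇_C/Ẇ = 13.35/1.780 = 7.499.
The reservoir spacing is ΔT = 306 − 293.5 = 12.50 K.
COP_Carnot = T_C/ΔT = 293.50/12.50 = 23.48.
η_II = COP_actual/COP_Carnot = 7.499/23.48 = 0.3194.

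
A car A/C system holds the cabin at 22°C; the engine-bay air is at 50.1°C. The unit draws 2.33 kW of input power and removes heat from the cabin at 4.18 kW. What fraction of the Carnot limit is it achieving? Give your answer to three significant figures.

0.171

COP_actual = Q̇_C/Ẇ = 4.180/2.330 = 1.794.
In absolute terms T_C = 295.15 K and T_H = 323.25 K, so ΔT = 28.10 K.
COP_Carnot = T_C/ΔT = 295.15/28.10 = 10.50.
η_II = COP_actual/COP_Carnot = 1.794/10.50 = 0.1708.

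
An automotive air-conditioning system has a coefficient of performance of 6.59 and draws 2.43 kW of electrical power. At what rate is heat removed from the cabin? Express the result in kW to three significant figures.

Q̇_C = COP × Ẇ = 6.59 × 2.430 = 16.01 kW.

16.0 kW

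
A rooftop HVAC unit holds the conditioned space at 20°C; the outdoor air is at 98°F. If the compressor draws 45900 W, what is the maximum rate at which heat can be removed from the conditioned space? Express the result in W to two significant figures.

810000 W

In absolute terms T_C = 293.15 K and T_H = 309.82 K, so ΔT = 16.67 K.
COP_Carnot = T_C/ΔT = 293.15/16.67 = 17.59.
Q̇_max = COP_Carnot × Ẇ = 17.59 × 45900 W = 807300 W.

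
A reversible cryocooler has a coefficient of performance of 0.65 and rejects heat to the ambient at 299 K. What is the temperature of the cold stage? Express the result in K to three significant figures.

118 K

For a Carnot refrigerator COP_R = T_C/(T_H − T_C), so T_C = COP·T_H/(1 + COP).
With T_H = 299.00 K, T_C = 0.65 × 299.00/1.650 = 117.79 K.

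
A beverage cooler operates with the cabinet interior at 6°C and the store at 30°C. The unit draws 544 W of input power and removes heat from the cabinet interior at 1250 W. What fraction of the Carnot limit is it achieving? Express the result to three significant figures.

0.198

COP_actual = Q̇_C/Ẇ = 1250/544.0 = 2.298.
In absolute terms T_C = 279.15 K and T_H = 303.15 K, so ΔT = 24.00 K.
COP_Carnot = T_C/ΔT = 279.15/24.00 = 11.63.
η_II = COP_actual/COP_Carnot = 2.298/11.63 = 0.1976.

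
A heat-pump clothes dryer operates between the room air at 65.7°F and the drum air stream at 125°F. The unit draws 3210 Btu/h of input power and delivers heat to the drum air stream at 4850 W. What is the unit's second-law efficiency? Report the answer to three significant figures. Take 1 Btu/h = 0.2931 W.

Converting, Q̇_H = 4850 W = 16550 Btu/h, so COP_actual = Q̇_H/Ẇ = 16550/3210 = 5.155.
In absolute terms T_C = 291.87 K and T_H = 324.82 K, so ΔT = 32.94 K.
COP_Carnot = T_H/ΔT = 324.82/32.94 = 9.860.
η_II = COP_actual/COP_Carnot = 5.155/9.860 = 0.5228.

0.523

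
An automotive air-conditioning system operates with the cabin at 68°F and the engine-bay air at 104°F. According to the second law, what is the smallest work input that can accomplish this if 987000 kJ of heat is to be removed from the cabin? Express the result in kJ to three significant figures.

In absolute terms T_C = 293.15 K and T_H = 313.15 K, so ΔT = 20.00 K.
The reversible limit is COP_R = T_C/ΔT = 14.66, so W_min = Q_C/COP = Q_C·ΔT/T_C.
W_min = 987000 × 20.00/293.15 = 67340 kJ.

67300 kJ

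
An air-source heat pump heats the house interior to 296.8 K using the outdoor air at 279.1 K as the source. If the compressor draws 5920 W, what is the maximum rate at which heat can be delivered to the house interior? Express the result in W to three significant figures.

The reservoir spacing is ΔT = 296.8 − 279.1 = 17.70 K.
COP_Carnot = T_H/ΔT = 296.80/17.70 = 16.77.
Q̇_max = COP_Carnot × Ẇ = 16.77 × 5920 W = 99270 W.

99300 W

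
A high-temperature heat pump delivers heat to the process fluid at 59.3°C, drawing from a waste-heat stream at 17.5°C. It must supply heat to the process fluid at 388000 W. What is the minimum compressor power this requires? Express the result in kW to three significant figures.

In absolute terms T_C = 290.65 K and T_H = 332.45 K, so ΔT = 41.80 K.
COP_Carnot = T_H/ΔT = 332.45/41.80 = 7.953.
Ẇ_min = Q̇/COP_Carnot = 388000/7.953 = 48780 W = 48.78 kW.

48.8 kW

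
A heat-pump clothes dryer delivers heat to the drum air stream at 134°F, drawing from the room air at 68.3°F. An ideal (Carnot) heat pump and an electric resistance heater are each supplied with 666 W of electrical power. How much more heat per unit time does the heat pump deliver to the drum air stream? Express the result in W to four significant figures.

5352 W

In absolute terms T_C = 293.32 K and T_H = 329.82 K, so ΔT = 36.50 K.
COP_Carnot = T_H/ΔT = 329.82/36.50 = 9.036.
The heat pump delivers Q̇_H = COP × Ẇ = 6018 W; the resistance heater delivers Ẇ = 666.0 W.
Extra = (COP − 1)·Ẇ = 5352 W.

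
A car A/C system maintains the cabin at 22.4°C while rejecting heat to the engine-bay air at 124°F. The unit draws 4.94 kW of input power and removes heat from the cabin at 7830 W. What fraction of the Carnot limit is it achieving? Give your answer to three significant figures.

0.154

Converting, Q̇_C = 7830 W = 7.830 kW, so COP_actual = Q̇_C/Ẇ = 7.830/4.940 = 1.585.
In absolute terms T_C = 295.55 K and T_H = 324.26 K, so ΔT = 28.71 K.
COP_Carnot = T_C/ΔT = 295.55/28.71 = 10.29.
η_II = COP_actual/COP_Carnot = 1.585/10.29 = 0.1540.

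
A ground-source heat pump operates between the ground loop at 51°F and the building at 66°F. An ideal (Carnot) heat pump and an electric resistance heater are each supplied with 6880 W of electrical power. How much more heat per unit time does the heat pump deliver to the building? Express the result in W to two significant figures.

In absolute terms T_C = 283.71 K and T_H = 292.04 K, so ΔT = 8.333 K.
COP_Carnot = T_H/ΔT = 292.04/8.333 = 35.04.
The heat pump delivers Q̇_H = COP × Ẇ = 241100 W; the resistance heater delivers Ẇ = 6880 W.
Extra = (COP − 1)·Ẇ = 234200 W.

230000 W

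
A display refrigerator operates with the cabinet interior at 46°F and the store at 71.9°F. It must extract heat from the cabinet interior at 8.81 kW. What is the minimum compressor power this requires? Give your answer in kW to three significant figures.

0.451 kW

In absolute terms T_C = 280.93 K and T_H = 295.32 K, so ΔT = 14.39 K.
COP_Carnot = T_C/ΔT = 280.93/14.39 = 19.52.
Ẇ_min = Q̇/COP_Carnot = 8.810/19.52 = 0.4512 kW.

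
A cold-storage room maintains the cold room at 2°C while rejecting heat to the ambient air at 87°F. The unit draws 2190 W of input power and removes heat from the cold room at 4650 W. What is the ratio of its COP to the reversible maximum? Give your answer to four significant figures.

COP_actual = Q̇_C/Ẇ = 4650/2190 = 2.123.
In absolute terms T_C = 275.15 K and T_H = 303.71 K, so ΔT = 28.56 K.
COP_Carnot = T_C/ΔT = 275.15/28.56 = 9.636.
η_II = COP_actual/COP_Carnot = 2.123/9.636 = 0.2204.

0.2204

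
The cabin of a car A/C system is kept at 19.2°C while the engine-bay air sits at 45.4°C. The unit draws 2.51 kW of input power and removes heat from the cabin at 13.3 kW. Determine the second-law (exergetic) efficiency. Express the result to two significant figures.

COP_actual = Q̇_C/Ẇ = 13.30/2.510 = 5.299.
In absolute terms T_C = 292.35 K and T_H = 318.55 K, so ΔT = 26.20 K.
COP_Carnot = T_C/ΔT = 292.35/26.20 = 11.16.
η_II = COP_actual/COP_Carnot = 5.299/11.16 = 0.4749.

0.47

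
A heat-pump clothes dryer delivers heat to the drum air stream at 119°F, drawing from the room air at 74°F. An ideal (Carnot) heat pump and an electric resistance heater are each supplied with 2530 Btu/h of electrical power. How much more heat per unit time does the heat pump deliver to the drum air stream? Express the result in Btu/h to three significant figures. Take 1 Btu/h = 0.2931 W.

In absolute terms T_C = 296.48 K and T_H = 321.48 K, so ΔT = 25.00 K.
COP_Carnot = T_H/ΔT = 321.48/25.00 = 12.86.
The heat pump delivers Q̇_H = COP × Ẇ = 32530 Btu/h; the resistance heater delivers Ẇ = 2530 Btu/h.
Extra = (COP − 1)·Ẇ = 30000 Btu/h.

30000 Btu/h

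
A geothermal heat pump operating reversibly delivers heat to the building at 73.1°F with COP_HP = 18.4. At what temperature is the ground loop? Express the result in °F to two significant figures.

44 °F

COP_HP = T_H/(T_H − T_C) gives T_H − T_C = T_H/COP.
With T_H = 295.98 K, T_C = 295.98 × (1 − 1/18.4) = 279.90 K.
Converting, 279.90 K = 44.15°F.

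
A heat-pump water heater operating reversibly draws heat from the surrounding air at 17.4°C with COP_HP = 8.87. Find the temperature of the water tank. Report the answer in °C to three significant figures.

COP_HP = T_H/(T_H − T_C) rearranges to T_H = COP·T_C/(COP − 1).
With T_C = 290.55 K, T_H = 8.87 × 290.55/7.870 = 327.47 K.
Converting, 327.47 K = 54.32°C.

54.3 °C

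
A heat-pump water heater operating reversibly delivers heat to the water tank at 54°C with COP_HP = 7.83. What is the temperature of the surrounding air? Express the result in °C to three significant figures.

COP_HP = T_H/(T_H − T_C) gives T_H − T_C = T_H/COP.
With T_H = 327.15 K, T_C = 327.15 × (1 − 1/7.83) = 285.37 K.
Converting, 285.37 K = 12.22°C.

12.2 °C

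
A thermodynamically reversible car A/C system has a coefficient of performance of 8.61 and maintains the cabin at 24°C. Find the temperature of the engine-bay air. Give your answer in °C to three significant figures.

58.5 °C

COP_R = T_C/(T_H − T_C) gives T_H − T_C = T_C/COP.
With T_C = 297.15 K, T_H = 297.15 × (1 + 1/8.61) = 331.66 K.
Converting, 331.66 K = 58.51°C.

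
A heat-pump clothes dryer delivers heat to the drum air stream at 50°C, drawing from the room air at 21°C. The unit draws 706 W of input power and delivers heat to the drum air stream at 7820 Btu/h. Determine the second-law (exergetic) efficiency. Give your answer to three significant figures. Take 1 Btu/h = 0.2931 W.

Converting, Q̇_H = 7820 Btu/h = 2292 W, so COP_actual = Q̇_H/Ẇ = 2292/706.0 = 3.247.
In absolute terms T_C = 294.15 K and T_H = 323.15 K, so ΔT = 29.00 K.
COP_Carnot = T_H/ΔT = 323.15/29.00 = 11.14.
η_II = COP_actual/COP_Carnot = 3.247/11.14 = 0.2913.

0.291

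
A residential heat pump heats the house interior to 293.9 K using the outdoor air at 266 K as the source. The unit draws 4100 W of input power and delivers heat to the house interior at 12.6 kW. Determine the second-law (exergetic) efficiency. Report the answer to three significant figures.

Converting, Q̇_H = 12.60 kW = 12600 W, so COP_actual = Q̇_H/Ẇ = 12600/4100 = 3.073.
The reservoir spacing is ΔT = 293.9 − 266 = 27.90 K.
COP_Carnot = T_H/ΔT = 293.90/27.90 = 10.53.
η_II = COP_actual/COP_Carnot = 3.073/10.53 = 0.2917.

0.292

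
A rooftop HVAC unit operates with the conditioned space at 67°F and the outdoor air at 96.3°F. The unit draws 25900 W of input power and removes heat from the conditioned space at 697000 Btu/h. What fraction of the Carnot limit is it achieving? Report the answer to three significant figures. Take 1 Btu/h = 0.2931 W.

Converting, Q̇_C = 697000 Btu/h = 204300 W, so COP_actual = Q̇_C/Ẇ = 204300/25900 = 7.888.
In absolute terms T_C = 292.59 K and T_H = 308.87 K, so ΔT = 16.28 K.
COP_Carnot = T_C/ΔT = 292.59/16.28 = 17.98.
η_II = COP_actual/COP_Carnot = 7.888/17.98 = 0.4388.

0.439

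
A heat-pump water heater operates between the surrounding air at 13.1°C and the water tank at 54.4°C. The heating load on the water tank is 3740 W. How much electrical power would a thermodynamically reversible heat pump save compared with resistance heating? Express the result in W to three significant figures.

3270 W

In absolute terms T_C = 286.25 K and T_H = 327.55 K, so ΔT = 41.30 K.
COP_Carnot = T_H/ΔT = 327.55/41.30 = 7.931.
Resistance heating needs Ẇ_res = Q̇_H = 3740 W; the reversible heat pump needs only Ẇ_hp = Q̇_H/COP = 471.6 W.
Saving = 3740 − 471.6 = 3268 W.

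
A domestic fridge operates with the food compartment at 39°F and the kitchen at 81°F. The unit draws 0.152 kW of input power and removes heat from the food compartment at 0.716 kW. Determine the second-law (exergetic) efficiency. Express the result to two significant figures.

COP_actual = Q̇_C/Ẇ = 0.7160/0.1520 = 4.711.
In absolute terms T_C = 277.04 K and T_H = 300.37 K, so ΔT = 23.33 K.
COP_Carnot = T_C/ΔT = 277.04/23.33 = 11.87.
η_II = COP_actual/COP_Carnot = 4.711/11.87 = 0.3967.

0.40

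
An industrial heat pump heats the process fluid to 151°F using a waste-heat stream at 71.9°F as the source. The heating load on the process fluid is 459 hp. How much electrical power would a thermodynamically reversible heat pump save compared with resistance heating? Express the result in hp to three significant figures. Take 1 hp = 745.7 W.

In absolute terms T_C = 295.32 K and T_H = 339.26 K, so ΔT = 43.94 K.
COP_Carnot = T_H/ΔT = 339.26/43.94 = 7.720.
Resistance heating needs Ẇ_res = Q̇_H = 459.0 hp; the reversible heat pump needs only Ẇ_hp = Q̇_H/COP = 59.45 hp.
Saving = 459.0 − 59.45 = 399.5 hp.

400 hp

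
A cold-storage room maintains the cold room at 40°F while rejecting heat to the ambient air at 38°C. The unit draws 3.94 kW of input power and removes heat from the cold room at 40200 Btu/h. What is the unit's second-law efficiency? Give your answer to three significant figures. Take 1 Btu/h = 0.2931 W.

Converting, Q̇_C = 40200 Btu/h = 11.78 kW, so COP_actual = Q̇_C/Ẇ = 11.78/3.940 = 2.991.
In absolute terms T_C = 277.59 K and T_H = 311.15 K, so ΔT = 33.56 K.
COP_Carnot = T_C/ΔT = 277.59/33.56 = 8.273.
η_II = COP_actual/COP_Carnot = 2.991/8.273 = 0.3615.

0.361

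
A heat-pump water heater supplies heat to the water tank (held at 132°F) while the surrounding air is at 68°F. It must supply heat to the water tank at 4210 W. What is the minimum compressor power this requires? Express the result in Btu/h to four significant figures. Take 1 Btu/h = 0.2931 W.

In absolute terms T_C = 293.15 K and T_H = 328.71 K, so ΔT = 35.56 K.
COP_Carnot = T_H/ΔT = 328.71/35.56 = 9.245.
Ẇ_min = Q̇/COP_Carnot = 4210/9.245 = 455.4 W = 1554 Btu/h.

1554 Btu/h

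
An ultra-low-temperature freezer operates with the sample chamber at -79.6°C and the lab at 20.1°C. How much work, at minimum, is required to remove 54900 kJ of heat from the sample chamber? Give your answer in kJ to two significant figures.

In absolute terms T_C = 193.55 K and T_H = 293.25 K, so ΔT = 99.70 K.
The reversible limit is COP_R = T_C/ΔT = 1.941, so W_min = Q_C/COP = Q_C·ΔT/T_C.
W_min = 54900 × 99.70/193.55 = 28280 kJ.

28000 kJ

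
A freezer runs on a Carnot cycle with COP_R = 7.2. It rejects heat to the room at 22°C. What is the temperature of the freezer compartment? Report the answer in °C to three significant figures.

-14.0 °C

For a Carnot refrigerator COP_R = T_C/(T_H − T_C), so T_C = COP·T_H/(1 + COP).
With T_H = 295.15 K, T_C = 7.2 × 295.15/8.200 = 259.16 K.
Converting, 259.16 K = -13.99°C.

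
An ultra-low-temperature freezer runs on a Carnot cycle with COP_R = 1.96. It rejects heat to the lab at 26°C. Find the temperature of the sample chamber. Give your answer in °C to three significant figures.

-75.1 °C

For a Carnot refrigerator COP_R = T_C/(T_H − T_C), so T_C = COP·T_H/(1 + COP).
With T_H = 299.15 K, T_C = 1.96 × 299.15/2.960 = 198.09 K.
Converting, 198.09 K = -75.06°C.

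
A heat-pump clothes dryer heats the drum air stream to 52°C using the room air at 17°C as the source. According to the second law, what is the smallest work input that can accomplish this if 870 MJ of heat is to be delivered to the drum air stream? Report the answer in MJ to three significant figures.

93.6 MJ

In absolute terms T_C = 290.15 K and T_H = 325.15 K, so ΔT = 35.00 K.
The reversible limit is COP_HP = T_H/ΔT = 9.290, so W_min = Q_H/COP = Q_H·ΔT/T_H.
W_min = 870.0 × 35.00/325.15 = 93.65 MJ.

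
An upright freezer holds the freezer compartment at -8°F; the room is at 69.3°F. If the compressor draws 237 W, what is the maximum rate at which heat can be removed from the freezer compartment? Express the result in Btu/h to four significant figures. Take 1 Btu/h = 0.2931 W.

In absolute terms T_C = 250.93 K and T_H = 293.87 K, so ΔT = 42.94 K.
COP_Carnot = T_C/ΔT = 250.93/42.94 = 5.843.
Q̇_max = COP_Carnot × Ẇ = 5.843 × 237.0 W = 1385 W = 4725 Btu/h.

4725 Btu/h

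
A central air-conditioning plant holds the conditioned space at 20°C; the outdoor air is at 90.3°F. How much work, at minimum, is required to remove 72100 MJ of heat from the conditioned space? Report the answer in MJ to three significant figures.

3050 MJ

In absolute terms T_C = 293.15 K and T_H = 305.54 K, so ΔT = 12.39 K.
The reversible limit is COP_R = T_C/ΔT = 23.66, so W_min = Q_C/COP = Q_C·ΔT/T_C.
W_min = 72100 × 12.39/293.15 = 3047 MJ.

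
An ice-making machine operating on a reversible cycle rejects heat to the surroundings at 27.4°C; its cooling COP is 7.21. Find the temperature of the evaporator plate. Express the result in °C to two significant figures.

-9.2 °C

For a Carnot refrigerator COP_R = T_C/(T_H − T_C), so T_C = COP·T_H/(1 + COP).
With T_H = 300.55 K, T_C = 7.21 × 300.55/8.210 = 263.94 K.
Converting, 263.94 K = -9.21°C.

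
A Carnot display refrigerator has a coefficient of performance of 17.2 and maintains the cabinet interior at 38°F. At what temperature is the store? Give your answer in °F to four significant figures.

COP_R = T_C/(T_H − T_C) gives T_H − T_C = T_C/COP.
With T_C = 276.48 K, T_H = 276.48 × (1 + 1/17.2) = 292.56 K.
Converting, 292.56 K = 66.93°F.

66.93 °F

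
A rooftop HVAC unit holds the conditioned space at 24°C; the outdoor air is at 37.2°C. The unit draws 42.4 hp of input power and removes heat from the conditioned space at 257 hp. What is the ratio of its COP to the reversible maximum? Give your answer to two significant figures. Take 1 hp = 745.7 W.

COP_actual = Q̇_C/Ẇ = 257.0/42.40 = 6.061.
In absolute terms T_C = 297.15 K and T_H = 310.35 K, so ΔT = 13.20 K.
COP_Carnot = T_C/ΔT = 297.15/13.20 = 22.51.
η_II = COP_actual/COP_Carnot = 6.061/22.51 = 0.2693.

0.27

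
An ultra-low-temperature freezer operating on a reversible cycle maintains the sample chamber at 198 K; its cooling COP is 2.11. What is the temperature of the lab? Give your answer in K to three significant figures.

292 K

COP_R = T_C/(T_H − T_C) gives T_H − T_C = T_C/COP.
With T_C = 198.00 K, T_H = 198.00 × (1 + 1/2.11) = 291.84 K.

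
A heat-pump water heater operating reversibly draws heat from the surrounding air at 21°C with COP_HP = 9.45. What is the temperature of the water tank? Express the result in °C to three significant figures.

COP_HP = T_H/(T_H − T_C) rearranges to T_H = COP·T_C/(COP − 1).
With T_C = 294.15 K, T_H = 9.45 × 294.15/8.450 = 328.96 K.
Converting, 328.96 K = 55.81°C.

55.8 °C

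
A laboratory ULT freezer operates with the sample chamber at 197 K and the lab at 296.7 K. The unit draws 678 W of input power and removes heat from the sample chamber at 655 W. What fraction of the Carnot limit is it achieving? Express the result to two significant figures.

0.49

COP_actual = Q̇_C/Ẇ = 655.0/678.0 = 0.9661.
The reservoir spacing is ΔT = 296.7 − 197 = 99.70 K.
COP_Carnot = T_C/ΔT = 197.00/99.70 = 1.976.
η_II = COP_actual/COP_Carnot = 0.9661/1.976 = 0.4889.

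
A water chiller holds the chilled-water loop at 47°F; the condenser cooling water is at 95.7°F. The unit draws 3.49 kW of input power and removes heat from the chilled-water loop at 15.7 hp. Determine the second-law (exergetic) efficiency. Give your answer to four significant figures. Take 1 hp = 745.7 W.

Converting, Q̇_C = 15.70 hp = 11.71 kW, so COP_actual = Q̇_C/Ẇ = 11.71/3.490 = 3.355.
In absolute terms T_C = 281.48 K and T_H = 308.54 K, so ΔT = 27.06 K.
COP_Carnot = T_C/ΔT = 281.48/27.06 = 10.40.
η_II = COP_actual/COP_Carnot = 3.355/10.40 = 0.3224.

0.3224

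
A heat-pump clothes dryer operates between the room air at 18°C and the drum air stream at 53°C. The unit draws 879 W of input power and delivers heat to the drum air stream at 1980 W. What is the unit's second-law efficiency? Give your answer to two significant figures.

0.24

COP_actual = Q̇_H/Ẇ = 1980/879.0 = 2.253.
In absolute terms T_C = 291.15 K and T_H = 326.15 K, so ΔT = 35.00 K.
COP_Carnot = T_H/ΔT = 326.15/35.00 = 9.319.
η_II = COP_actual/COP_Carnot = 2.253/9.319 = 0.2417.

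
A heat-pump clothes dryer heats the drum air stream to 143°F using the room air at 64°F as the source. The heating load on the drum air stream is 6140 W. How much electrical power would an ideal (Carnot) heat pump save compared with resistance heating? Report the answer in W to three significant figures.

In absolute terms T_C = 290.93 K and T_H = 334.82 K, so ΔT = 43.89 K.
COP_Carnot = T_H/ΔT = 334.82/43.89 = 7.629.
Resistance heating needs Ẇ_res = Q̇_H = 6140 W; the reversible heat pump needs only Ẇ_hp = Q̇_H/COP = 804.9 W.
Saving = 6140 − 804.9 = 5335 W.

5340 W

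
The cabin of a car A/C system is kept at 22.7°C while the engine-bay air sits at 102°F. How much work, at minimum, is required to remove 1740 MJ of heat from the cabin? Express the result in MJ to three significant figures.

In absolute terms T_C = 295.85 K and T_H = 312.04 K, so ΔT = 16.19 K.
The reversible limit is COP_R = T_C/ΔT = 18.27, so W_min = Q_C/COP = Q_C·ΔT/T_C.
W_min = 1740 × 16.19/295.85 = 95.21 MJ.

95.2 MJ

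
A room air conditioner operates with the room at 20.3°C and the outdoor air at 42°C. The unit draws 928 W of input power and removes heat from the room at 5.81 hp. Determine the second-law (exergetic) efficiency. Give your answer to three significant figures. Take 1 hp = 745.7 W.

0.345

Converting, Q̇_C = 5.810 hp = 4333 W, so COP_actual = Q̇_C/Ẇ = 4333/928.0 = 4.669.
In absolute terms T_C = 293.45 K and T_H = 315.15 K, so ΔT = 21.70 K.
COP_Carnot = T_C/ΔT = 293.45/21.70 = 13.52.
η_II = COP_actual/COP_Carnot = 4.669/13.52 = 0.3452.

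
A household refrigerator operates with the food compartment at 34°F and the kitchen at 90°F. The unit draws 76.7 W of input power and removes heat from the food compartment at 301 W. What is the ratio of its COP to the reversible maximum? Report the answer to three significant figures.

COP_actual = Q̇_C/Ẇ = 301.0/76.70 = 3.924.
In absolute terms T_C = 274.26 K and T_H = 305.37 K, so ΔT = 31.11 K.
COP_Carnot = T_C/ΔT = 274.26/31.11 = 8.816.
η_II = COP_actual/COP_Carnot = 3.924/8.816 = 0.4452.

0.445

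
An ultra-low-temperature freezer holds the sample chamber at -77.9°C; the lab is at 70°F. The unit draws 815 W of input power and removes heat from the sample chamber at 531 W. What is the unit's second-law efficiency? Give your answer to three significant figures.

0.330

COP_actual = Q̇_C/Ẇ = 531.0/815.0 = 0.6515.
In absolute terms T_C = 195.25 K and T_H = 294.26 K, so ΔT = 99.01 K.
COP_Carnot = T_C/ΔT = 195.25/99.01 = 1.972.
η_II = COP_actual/COP_Carnot = 0.6515/1.972 = 0.3304.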